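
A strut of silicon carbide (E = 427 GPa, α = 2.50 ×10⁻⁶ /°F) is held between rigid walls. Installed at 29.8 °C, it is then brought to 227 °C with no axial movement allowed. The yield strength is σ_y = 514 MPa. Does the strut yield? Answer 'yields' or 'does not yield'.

does not yield

α = 2.50×10⁻⁶/°F × 9/5 = 4.50×10⁻⁶/K.
ΔT = 197.2 K. Constrained thermal stress σ = E·α·ΔT = 427.0×10³ MPa × 4.50×10⁻⁶ × 197.2 = 379 MPa (compressive).
Compare to σ_y = 514 MPa: σ < σ_y, so it does not yield.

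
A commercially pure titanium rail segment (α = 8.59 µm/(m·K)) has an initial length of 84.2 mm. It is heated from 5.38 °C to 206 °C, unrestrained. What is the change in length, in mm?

0.145 mm

ΔT = 206 − 5.38 = 200.6 K.
ΔL = α·L₀·ΔT = 8.59×10⁻⁶ × 84.2 mm × 200.6 K = 0.145 mm.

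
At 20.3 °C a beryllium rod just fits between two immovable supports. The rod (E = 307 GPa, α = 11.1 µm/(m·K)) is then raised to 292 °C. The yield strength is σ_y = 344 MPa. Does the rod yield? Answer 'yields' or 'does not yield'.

yields

ΔT = 271.7 K. Constrained thermal stress σ = E·α·ΔT = 307.0×10³ MPa × 11.1×10⁻⁶ × 271.7 = 926 MPa (compressive).
Compare to σ_y = 344 MPa: σ ≥ σ_y, so it yields.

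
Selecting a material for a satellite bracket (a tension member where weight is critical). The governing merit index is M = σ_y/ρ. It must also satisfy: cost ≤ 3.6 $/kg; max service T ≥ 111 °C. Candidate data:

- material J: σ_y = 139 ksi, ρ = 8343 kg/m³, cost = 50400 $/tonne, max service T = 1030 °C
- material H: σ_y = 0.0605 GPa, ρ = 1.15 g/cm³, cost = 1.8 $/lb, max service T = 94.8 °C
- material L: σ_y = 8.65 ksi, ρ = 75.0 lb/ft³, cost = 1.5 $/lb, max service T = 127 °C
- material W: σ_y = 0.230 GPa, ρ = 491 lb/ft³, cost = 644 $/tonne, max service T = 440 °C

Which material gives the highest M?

material L

Screen on constraints: cost ≤ 3.6 $/kg; max service T ≥ 111 °C. Survivors: material L, material W.
Convert each candidate to consistent units, then evaluate M:
  material L: σ_y = 59.64 MPa, ρ = 1201 kg/m³
  material W: σ_y = 230.0 MPa, ρ = 7865 kg/m³
  material L: M = 49.6 kN·m/kg
  material W: M = 29.2 kN·m/kg
Highest index: material L.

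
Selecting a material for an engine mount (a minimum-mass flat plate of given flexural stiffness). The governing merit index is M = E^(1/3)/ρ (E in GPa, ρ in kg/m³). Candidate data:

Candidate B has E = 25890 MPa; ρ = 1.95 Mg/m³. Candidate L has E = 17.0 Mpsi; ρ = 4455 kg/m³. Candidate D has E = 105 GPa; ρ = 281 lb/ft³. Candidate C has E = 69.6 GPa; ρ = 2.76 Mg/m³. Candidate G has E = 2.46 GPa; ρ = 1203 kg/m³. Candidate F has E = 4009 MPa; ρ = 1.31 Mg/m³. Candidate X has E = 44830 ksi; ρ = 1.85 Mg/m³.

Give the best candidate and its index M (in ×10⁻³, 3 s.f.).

candidate X, M = 3.65×10⁻³

After converting to SI:
  candidate B: E = 25.89 GPa, ρ = 1950 kg/m³
  candidate L: E = 117.2 GPa, ρ = 4455 kg/m³
  candidate D: E = 105.0 GPa, ρ = 4501 kg/m³
  candidate C: E = 69.60 GPa, ρ = 2760 kg/m³
  candidate G: E = 2.460 GPa, ρ = 1203 kg/m³
  candidate F: E = 4.009 GPa, ρ = 1310 kg/m³
  candidate X: E = 309.1 GPa, ρ = 1850 kg/m³
  candidate X: M = 3.65×10⁻³
  candidate B: M = 1.52×10⁻³
  candidate C: M = 1.49×10⁻³
  candidate F: M = 1.21×10⁻³
  candidate G: M = 1.12×10⁻³
  candidate L: M = 1.10×10⁻³
  candidate D: M = 1.05×10⁻³
Candidate X ranks first.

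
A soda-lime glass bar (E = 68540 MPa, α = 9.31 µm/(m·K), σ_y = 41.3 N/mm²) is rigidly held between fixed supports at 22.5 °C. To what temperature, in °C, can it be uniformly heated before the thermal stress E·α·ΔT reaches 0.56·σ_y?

58.7 °C

E = 68540 MPa = 68.54 GPa.
σ_y = 41.3 N/mm² = 41.30 MPa.
E·α·ΔT = 23.13 MPa ⇒ ΔT = 23.13 / (68.54×10³ × 9.31×10⁻⁶) = 36.24 K.
T = 22.5 + 36.24 = 58.74 °C.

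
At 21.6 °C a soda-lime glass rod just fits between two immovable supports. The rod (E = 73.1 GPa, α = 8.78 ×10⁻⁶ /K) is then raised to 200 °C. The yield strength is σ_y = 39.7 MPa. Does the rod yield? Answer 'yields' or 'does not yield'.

ΔT = 178.4 K. Constrained thermal stress σ = E·α·ΔT = 73.10×10³ MPa × 8.78×10⁻⁶ × 178.4 = 115 MPa (compressive).
Compare to σ_y = 39.7 MPa: σ ≥ σ_y, so it yields.

yields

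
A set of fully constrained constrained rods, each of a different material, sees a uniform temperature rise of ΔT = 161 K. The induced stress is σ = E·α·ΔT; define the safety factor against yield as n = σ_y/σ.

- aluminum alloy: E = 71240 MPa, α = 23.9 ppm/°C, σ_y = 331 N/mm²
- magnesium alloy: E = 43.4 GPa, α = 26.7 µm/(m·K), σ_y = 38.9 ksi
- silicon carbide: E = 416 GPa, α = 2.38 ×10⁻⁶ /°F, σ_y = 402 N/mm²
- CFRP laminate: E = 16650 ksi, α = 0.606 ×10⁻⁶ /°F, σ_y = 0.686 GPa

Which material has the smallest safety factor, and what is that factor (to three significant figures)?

With everything in SI (GPa, ×10⁻⁶/K, MPa):
  aluminum alloy: E = 71.24, α = 23.9, σ_y = 331.0 → σ = 274 MPa, n = 1.21
  magnesium alloy: E = 43.40, α = 26.7, σ_y = 268.2 → σ = 187 MPa, n = 1.44
  silicon carbide: E = 416.0, α = 4.28, σ_y = 402.0 → σ = 287 MPa, n = 1.40
  CFRP laminate: E = 114.8, α = 1.09, σ_y = 686.0 → σ = 20.2 MPa, n = 34.0
Aluminum alloy has the lowest safety factor, n = 1.21.

aluminum alloy, n = 1.21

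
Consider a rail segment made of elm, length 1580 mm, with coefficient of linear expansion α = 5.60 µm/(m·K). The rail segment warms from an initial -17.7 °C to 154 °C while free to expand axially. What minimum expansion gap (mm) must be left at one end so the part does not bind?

ΔT = 154 − (-17.7) = 171.7 K.
ΔL = α·L₀·ΔT = 5.60×10⁻⁶ × 1580 mm × 171.7 K = 1.52 mm.

1.52 mm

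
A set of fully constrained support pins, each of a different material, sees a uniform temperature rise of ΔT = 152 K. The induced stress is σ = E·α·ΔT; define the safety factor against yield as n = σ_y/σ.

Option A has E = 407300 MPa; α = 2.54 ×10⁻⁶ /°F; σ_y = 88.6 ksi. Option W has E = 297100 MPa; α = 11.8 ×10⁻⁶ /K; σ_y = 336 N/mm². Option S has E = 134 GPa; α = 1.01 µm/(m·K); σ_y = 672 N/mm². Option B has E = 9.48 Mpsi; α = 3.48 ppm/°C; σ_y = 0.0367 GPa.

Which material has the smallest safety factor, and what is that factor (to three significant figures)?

In consistent units (E in GPa, α in ×10⁻⁶/K, σ_y in MPa):
  option A: E = 407.3, α = 4.57, σ_y = 610.9 → σ = 283 MPa, n = 2.16
  option W: E = 297.1, α = 11.8, σ_y = 336.0 → σ = 533 MPa, n = 0.631
  option S: E = 134.0, α = 1.01, σ_y = 672.0 → σ = 20.6 MPa, n = 32.7
  option B: E = 65.36, α = 3.48, σ_y = 36.70 → σ = 34.6 MPa, n = 1.06
The minimum is option W at n = 0.631.

option W, n = 0.631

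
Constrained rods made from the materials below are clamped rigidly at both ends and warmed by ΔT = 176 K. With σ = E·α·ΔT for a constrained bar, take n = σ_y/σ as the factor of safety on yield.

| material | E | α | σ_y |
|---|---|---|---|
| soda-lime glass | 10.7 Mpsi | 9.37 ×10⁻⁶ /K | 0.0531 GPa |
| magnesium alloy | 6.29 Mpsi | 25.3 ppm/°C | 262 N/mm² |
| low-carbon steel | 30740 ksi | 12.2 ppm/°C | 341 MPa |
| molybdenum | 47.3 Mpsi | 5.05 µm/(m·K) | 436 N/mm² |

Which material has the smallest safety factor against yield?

soda-lime glass

Converting E to GPa, α to ×10⁻⁶/K, σ_y to MPa, then σ and n for each:
  soda-lime glass: E = 73.77, α = 9.37, σ_y = 53.10 → σ = 122 MPa, n = 0.436
  magnesium alloy: E = 43.37, α = 25.3, σ_y = 262.0 → σ = 193 MPa, n = 1.36
  low-carbon steel: E = 211.9, α = 12.2, σ_y = 341.0 → σ = 455 MPa, n = 0.749
  molybdenum: E = 326.1, α = 5.05, σ_y = 436.0 → σ = 290 MPa, n = 1.50
The minimum is soda-lime glass at n = 0.436.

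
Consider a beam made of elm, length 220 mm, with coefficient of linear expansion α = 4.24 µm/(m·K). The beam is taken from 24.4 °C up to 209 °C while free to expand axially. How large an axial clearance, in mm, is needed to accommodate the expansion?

0.172 mm

ΔT = 209 − 24.4 = 184.6 K.
ΔL = α·L₀·ΔT = 4.24×10⁻⁶ × 220 mm × 184.6 K = 0.172 mm.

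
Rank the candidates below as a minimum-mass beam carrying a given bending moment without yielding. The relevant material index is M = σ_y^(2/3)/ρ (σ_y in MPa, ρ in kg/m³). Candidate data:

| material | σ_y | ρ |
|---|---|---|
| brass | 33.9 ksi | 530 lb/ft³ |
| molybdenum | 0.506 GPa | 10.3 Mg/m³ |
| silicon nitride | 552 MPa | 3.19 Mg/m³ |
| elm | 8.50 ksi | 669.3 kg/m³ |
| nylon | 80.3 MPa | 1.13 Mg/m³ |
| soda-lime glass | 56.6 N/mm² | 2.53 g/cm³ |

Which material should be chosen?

After converting to SI:
  brass: σ_y = 233.7 MPa, ρ = 8490 kg/m³
  molybdenum: σ_y = 506.0 MPa, ρ = 10300 kg/m³
  silicon nitride: σ_y = 552.0 MPa, ρ = 3190 kg/m³
  elm: σ_y = 58.61 MPa, ρ = 669.3 kg/m³
  nylon: σ_y = 80.30 MPa, ρ = 1130 kg/m³
  soda-lime glass: σ_y = 56.60 MPa, ρ = 2530 kg/m³
  elm: M = 22.5×10⁻³
  silicon nitride: M = 21.1×10⁻³
  nylon: M = 16.5×10⁻³
  molybdenum: M = 6.16×10⁻³
  soda-lime glass: M = 5.83×10⁻³
  brass: M = 4.47×10⁻³
The maximum is for elm.

elm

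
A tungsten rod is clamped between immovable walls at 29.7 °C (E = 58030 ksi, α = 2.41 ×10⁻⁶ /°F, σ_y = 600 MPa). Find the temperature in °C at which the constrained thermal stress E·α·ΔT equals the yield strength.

E = 58030 ksi = 400.1 GPa.
α = 2.41×10⁻⁶/°F × 9/5 = 4.34×10⁻⁶/K.
E·α·ΔT = 600.0 MPa ⇒ ΔT = 600.0 / (400.1×10³ × 4.34×10⁻⁶) = 345.7 K.
T = 29.7 + 345.7 = 375.4 °C.

375 °C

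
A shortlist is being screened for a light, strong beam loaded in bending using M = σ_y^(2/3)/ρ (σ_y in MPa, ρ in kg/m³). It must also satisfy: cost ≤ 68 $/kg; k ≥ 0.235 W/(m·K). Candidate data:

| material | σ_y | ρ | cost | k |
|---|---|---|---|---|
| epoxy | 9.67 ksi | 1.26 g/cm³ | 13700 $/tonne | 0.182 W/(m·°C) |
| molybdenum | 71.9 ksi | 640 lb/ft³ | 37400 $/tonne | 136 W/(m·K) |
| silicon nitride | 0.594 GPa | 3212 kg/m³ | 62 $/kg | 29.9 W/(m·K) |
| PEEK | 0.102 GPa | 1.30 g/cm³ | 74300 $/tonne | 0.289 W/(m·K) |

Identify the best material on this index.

silicon nitride

Screen on constraints: cost ≤ 68 $/kg; k ≥ 0.235 W/(m·K). Survivors: molybdenum, silicon nitride.
Putting every candidate on a common basis:
  molybdenum: σ_y = 495.7 MPa, ρ = 10250 kg/m³
  silicon nitride: σ_y = 594.0 MPa, ρ = 3212 kg/m³
  silicon nitride: M = 22.0×10⁻³
  molybdenum: M = 6.11×10⁻³
Silicon nitride ranks first.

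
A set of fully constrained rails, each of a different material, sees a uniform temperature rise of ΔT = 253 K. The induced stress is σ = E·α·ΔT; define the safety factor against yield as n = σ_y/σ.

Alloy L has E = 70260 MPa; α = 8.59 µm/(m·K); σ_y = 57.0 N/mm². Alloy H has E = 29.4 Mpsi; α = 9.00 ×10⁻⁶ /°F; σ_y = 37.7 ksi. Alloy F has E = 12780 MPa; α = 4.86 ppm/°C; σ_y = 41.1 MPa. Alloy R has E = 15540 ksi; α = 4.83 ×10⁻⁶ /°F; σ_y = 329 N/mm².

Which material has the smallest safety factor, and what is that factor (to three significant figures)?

Converting E to GPa, α to ×10⁻⁶/K, σ_y to MPa, then σ and n for each:
  alloy L: E = 70.26, α = 8.59, σ_y = 57.00 → σ = 153 MPa, n = 0.373
  alloy H: E = 202.7, α = 16.2, σ_y = 259.9 → σ = 831 MPa, n = 0.313
  alloy F: E = 12.78, α = 4.86, σ_y = 41.10 → σ = 15.7 MPa, n = 2.62
  alloy R: E = 107.1, α = 8.69, σ_y = 329.0 → σ = 236 MPa, n = 1.40
Alloy H has the lowest safety factor, n = 0.313.

alloy H, n = 0.313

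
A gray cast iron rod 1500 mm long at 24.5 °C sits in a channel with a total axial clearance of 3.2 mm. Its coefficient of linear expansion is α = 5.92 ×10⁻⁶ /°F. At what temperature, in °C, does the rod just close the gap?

α = 5.92×10⁻⁶/°F × 9/5 = 10.7×10⁻⁶/K.
α·L₀·ΔT = 3.2 mm ⇒ ΔT = 3.2 / (10.7×10⁻⁶ × 1500.0) = 200.2 K.
T = 24.5 + 200.2 = 224.7 °C.

225 °C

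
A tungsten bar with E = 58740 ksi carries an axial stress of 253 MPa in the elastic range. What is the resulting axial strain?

6.25×10⁻⁴

E = 58740 ksi = 405.0 GPa = 405000 MPa.
ε = σ/E = 253 / 405000 = 6.25×10⁻⁴.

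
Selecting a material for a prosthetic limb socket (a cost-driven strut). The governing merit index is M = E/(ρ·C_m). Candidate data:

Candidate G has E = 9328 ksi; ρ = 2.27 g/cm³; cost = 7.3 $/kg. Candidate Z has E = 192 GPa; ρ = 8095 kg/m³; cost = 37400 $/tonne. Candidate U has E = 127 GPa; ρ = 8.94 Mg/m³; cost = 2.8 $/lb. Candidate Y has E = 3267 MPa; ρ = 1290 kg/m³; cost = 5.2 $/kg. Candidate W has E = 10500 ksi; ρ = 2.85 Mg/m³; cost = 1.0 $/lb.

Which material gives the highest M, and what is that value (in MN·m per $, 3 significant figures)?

candidate W, M = 11.5 MN·m per $

Putting every candidate on a common basis:
  candidate G: E = 64.31 GPa, ρ = 2270 kg/m³, cost = 7.300 $/kg
  candidate Z: E = 192.0 GPa, ρ = 8095 kg/m³, cost = 37.40 $/kg
  candidate U: E = 127.0 GPa, ρ = 8940 kg/m³, cost = 6.173 $/kg
  candidate Y: E = 3.267 GPa, ρ = 1290 kg/m³, cost = 5.200 $/kg
  candidate W: E = 72.39 GPa, ρ = 2850 kg/m³, cost = 2.205 $/kg
  candidate W: M = 11.5 MN·m per $
  candidate G: M = 3.88 MN·m per $
  candidate U: M = 2.30 MN·m per $
  candidate Z: M = 0.634 MN·m per $
  candidate Y: M = 0.487 MN·m per $
Candidate W ranks first.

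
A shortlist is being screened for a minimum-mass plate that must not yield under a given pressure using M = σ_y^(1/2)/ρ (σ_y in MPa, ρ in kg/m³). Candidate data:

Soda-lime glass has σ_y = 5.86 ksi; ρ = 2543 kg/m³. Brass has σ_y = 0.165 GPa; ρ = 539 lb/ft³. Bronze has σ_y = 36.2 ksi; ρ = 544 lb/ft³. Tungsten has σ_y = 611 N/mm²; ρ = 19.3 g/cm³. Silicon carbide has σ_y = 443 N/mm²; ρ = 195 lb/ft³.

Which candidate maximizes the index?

silicon carbide

Convert each candidate to consistent units, then evaluate M:
  soda-lime glass: σ_y = 40.40 MPa, ρ = 2543 kg/m³
  brass: σ_y = 165.0 MPa, ρ = 8634 kg/m³
  bronze: σ_y = 249.6 MPa, ρ = 8714 kg/m³
  tungsten: σ_y = 611.0 MPa, ρ = 19300 kg/m³
  silicon carbide: σ_y = 443.0 MPa, ρ = 3124 kg/m³
  silicon carbide: M = 6.74×10⁻³
  soda-lime glass: M = 2.50×10⁻³
  bronze: M = 1.81×10⁻³
  brass: M = 1.49×10⁻³
  tungsten: M = 1.28×10⁻³
Highest index: silicon carbide.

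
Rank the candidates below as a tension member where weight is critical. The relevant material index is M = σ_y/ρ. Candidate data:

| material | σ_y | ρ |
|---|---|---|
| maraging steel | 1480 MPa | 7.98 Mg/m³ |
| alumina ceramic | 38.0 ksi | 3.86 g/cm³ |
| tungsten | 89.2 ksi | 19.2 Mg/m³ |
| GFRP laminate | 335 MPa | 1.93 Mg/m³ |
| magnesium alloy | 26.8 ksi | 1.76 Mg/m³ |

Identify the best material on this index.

maraging steel

Normalizing units and computing the index:
  maraging steel: σ_y = 1480 MPa, ρ = 7980 kg/m³
  alumina ceramic: σ_y = 262.0 MPa, ρ = 3860 kg/m³
  tungsten: σ_y = 615.0 MPa, ρ = 19200 kg/m³
  GFRP laminate: σ_y = 335.0 MPa, ρ = 1930 kg/m³
  magnesium alloy: σ_y = 184.8 MPa, ρ = 1760 kg/m³
  maraging steel: M = 185 kN·m/kg
  GFRP laminate: M = 174 kN·m/kg
  magnesium alloy: M = 105 kN·m/kg
  alumina ceramic: M = 67.9 kN·m/kg
  tungsten: M = 32.0 kN·m/kg
The maximum is for maraging steel.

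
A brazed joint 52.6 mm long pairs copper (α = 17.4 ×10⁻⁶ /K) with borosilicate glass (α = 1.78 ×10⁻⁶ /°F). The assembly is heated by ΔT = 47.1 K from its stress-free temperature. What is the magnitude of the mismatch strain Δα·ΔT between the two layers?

6.69×10⁻⁴

borosilicate glass: α = 1.78×10⁻⁶/°F × 9/5 = 3.20×10⁻⁶/K.
Δα = |17.4 − 3.20|×10⁻⁶/K = 14.2×10⁻⁶/K.
Mismatch strain = Δα·ΔT = 14.2×10⁻⁶ × 47.1 = 6.69×10⁻⁴.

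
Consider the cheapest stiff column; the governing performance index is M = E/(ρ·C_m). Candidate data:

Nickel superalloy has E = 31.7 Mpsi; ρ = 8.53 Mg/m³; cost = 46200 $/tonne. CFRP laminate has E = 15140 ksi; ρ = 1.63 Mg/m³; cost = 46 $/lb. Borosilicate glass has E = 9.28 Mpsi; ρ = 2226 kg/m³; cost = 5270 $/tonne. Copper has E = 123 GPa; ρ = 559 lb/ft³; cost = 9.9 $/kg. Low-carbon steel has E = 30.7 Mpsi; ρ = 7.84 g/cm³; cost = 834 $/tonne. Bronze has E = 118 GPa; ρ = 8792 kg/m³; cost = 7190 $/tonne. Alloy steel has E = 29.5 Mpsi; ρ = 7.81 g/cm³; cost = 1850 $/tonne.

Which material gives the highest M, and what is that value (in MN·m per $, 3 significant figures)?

low-carbon steel, M = 32.4 MN·m per $

Normalizing units and computing the index:
  nickel superalloy: E = 218.6 GPa, ρ = 8530 kg/m³, cost = 46.20 $/kg
  CFRP laminate: E = 104.4 GPa, ρ = 1630 kg/m³, cost = 101.4 $/kg
  borosilicate glass: E = 63.98 GPa, ρ = 2226 kg/m³, cost = 5.270 $/kg
  copper: E = 123.0 GPa, ρ = 8954 kg/m³, cost = 9.900 $/kg
  low-carbon steel: E = 211.7 GPa, ρ = 7840 kg/m³, cost = 0.8340 $/kg
  bronze: E = 118.0 GPa, ρ = 8792 kg/m³, cost = 7.190 $/kg
  alloy steel: E = 203.4 GPa, ρ = 7810 kg/m³, cost = 1.850 $/kg
  low-carbon steel: M = 32.4 MN·m per $
  alloy steel: M = 14.1 MN·m per $
  borosilicate glass: M = 5.45 MN·m per $
  bronze: M = 1.87 MN·m per $
  copper: M = 1.39 MN·m per $
  CFRP laminate: M = 0.631 MN·m per $
  nickel superalloy: M = 0.555 MN·m per $
Low-carbon steel has the largest M.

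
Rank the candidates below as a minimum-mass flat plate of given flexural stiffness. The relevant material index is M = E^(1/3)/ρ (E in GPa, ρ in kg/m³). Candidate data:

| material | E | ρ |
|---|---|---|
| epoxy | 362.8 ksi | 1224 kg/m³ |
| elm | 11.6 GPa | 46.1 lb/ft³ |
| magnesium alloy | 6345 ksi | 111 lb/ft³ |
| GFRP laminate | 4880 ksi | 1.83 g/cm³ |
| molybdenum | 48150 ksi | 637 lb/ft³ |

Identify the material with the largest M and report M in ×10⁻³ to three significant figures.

Normalizing units and computing the index:
  epoxy: E = 2.501 GPa, ρ = 1224 kg/m³
  elm: E = 11.60 GPa, ρ = 738.5 kg/m³
  magnesium alloy: E = 43.75 GPa, ρ = 1778 kg/m³
  GFRP laminate: E = 33.65 GPa, ρ = 1830 kg/m³
  molybdenum: E = 332.0 GPa, ρ = 10200 kg/m³
  elm: M = 3.07×10⁻³
  magnesium alloy: M = 1.98×10⁻³
  GFRP laminate: M = 1.76×10⁻³
  epoxy: M = 1.11×10⁻³
  molybdenum: M = 0.679×10⁻³
Elm ranks first.

elm, M = 3.07×10⁻³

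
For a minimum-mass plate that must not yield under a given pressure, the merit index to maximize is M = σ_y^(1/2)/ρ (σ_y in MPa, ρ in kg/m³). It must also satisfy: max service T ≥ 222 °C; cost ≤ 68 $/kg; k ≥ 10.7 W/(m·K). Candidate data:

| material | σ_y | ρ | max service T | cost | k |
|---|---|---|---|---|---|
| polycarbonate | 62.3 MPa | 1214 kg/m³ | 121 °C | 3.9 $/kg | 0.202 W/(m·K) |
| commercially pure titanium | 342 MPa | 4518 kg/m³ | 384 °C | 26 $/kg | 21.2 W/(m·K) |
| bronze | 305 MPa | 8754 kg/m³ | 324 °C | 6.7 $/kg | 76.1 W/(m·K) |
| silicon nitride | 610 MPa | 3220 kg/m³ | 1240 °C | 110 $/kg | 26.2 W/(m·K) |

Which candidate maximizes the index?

Screen on constraints: max service T ≥ 222 °C; cost ≤ 68 $/kg; k ≥ 10.7 W/(m·K). Survivors: commercially pure titanium, bronze.
Evaluate M for each candidate:
  commercially pure titanium: M = 4.09×10⁻³
  bronze: M = 2.00×10⁻³
Highest index: commercially pure titanium.

commercially pure titanium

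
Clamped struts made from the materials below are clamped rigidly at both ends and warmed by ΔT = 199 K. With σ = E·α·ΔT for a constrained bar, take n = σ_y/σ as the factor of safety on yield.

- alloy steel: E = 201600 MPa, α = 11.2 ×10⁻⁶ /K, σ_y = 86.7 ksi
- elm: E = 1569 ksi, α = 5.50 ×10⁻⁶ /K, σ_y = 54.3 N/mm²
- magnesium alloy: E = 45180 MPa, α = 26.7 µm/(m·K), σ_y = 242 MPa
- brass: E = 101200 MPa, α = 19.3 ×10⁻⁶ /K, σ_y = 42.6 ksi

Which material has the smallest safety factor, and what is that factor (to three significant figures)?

Converting E to GPa, α to ×10⁻⁶/K, σ_y to MPa, then σ and n for each:
  alloy steel: E = 201.6, α = 11.2, σ_y = 597.8 → σ = 449 MPa, n = 1.33
  elm: E = 10.82, α = 5.50, σ_y = 54.30 → σ = 11.8 MPa, n = 4.59
  magnesium alloy: E = 45.18, α = 26.7, σ_y = 242.0 → σ = 240 MPa, n = 1.01
  brass: E = 101.2, α = 19.3, σ_y = 293.7 → σ = 389 MPa, n = 0.756
Smallest n: brass with n = 0.756.

brass, n = 0.756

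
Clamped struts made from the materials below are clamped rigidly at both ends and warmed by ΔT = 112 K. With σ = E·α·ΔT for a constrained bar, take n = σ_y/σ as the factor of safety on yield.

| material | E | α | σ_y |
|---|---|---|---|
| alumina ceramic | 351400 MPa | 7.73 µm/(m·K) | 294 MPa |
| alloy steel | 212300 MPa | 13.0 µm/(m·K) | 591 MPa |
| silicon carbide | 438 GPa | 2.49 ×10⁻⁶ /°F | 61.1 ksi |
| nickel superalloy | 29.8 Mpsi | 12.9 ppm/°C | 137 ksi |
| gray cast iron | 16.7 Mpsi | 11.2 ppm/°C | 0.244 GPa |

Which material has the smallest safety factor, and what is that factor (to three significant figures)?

alumina ceramic, n = 0.966

In consistent units (E in GPa, α in ×10⁻⁶/K, σ_y in MPa):
  alumina ceramic: E = 351.4, α = 7.73, σ_y = 294.0 → σ = 304 MPa, n = 0.966
  alloy steel: E = 212.3, α = 13.0, σ_y = 591.0 → σ = 309 MPa, n = 1.91
  silicon carbide: E = 438.0, α = 4.48, σ_y = 421.3 → σ = 220 MPa, n = 1.92
  nickel superalloy: E = 205.5, α = 12.9, σ_y = 944.6 → σ = 297 MPa, n = 3.18
  gray cast iron: E = 115.1, α = 11.2, σ_y = 244.0 → σ = 144 MPa, n = 1.69
Smallest n: alumina ceramic with n = 0.966.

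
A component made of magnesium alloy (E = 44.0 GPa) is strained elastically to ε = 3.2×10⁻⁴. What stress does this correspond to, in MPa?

σ = E·ε = 44000 MPa × 3.2×10⁻⁴ = 14.1 MPa.

14.1 MPa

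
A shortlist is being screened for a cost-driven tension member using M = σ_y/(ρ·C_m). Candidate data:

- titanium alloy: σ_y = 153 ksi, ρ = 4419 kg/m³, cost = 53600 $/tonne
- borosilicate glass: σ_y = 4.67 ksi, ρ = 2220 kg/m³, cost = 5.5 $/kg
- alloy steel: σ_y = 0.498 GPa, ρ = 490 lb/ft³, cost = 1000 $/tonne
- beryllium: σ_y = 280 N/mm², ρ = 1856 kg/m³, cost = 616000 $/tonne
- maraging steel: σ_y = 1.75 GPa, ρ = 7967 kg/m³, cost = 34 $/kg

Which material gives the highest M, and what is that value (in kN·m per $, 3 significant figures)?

After converting to SI:
  titanium alloy: σ_y = 1055 MPa, ρ = 4419 kg/m³, cost = 53.60 $/kg
  borosilicate glass: σ_y = 32.20 MPa, ρ = 2220 kg/m³, cost = 5.500 $/kg
  alloy steel: σ_y = 498.0 MPa, ρ = 7849 kg/m³, cost = 1.000 $/kg
  beryllium: σ_y = 280.0 MPa, ρ = 1856 kg/m³, cost = 616.0 $/kg
  maraging steel: σ_y = 1750 MPa, ρ = 7967 kg/m³, cost = 34.00 $/kg
  alloy steel: M = 63.4 kN·m per $
  maraging steel: M = 6.46 kN·m per $
  titanium alloy: M = 4.45 kN·m per $
  borosilicate glass: M = 2.64 kN·m per $
  beryllium: M = 0.245 kN·m per $
Alloy steel ranks first.

alloy steel, M = 63.4 kN·m per $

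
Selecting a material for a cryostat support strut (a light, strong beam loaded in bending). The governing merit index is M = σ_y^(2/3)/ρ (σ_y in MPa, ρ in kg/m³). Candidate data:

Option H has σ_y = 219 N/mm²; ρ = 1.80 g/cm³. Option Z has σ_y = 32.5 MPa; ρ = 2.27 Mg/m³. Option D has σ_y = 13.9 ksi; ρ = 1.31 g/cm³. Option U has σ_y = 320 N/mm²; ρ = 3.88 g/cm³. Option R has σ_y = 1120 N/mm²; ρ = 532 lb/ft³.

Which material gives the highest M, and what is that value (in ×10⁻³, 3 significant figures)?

Putting every candidate on a common basis:
  option H: σ_y = 219.0 MPa, ρ = 1800 kg/m³
  option Z: σ_y = 32.50 MPa, ρ = 2270 kg/m³
  option D: σ_y = 95.84 MPa, ρ = 1310 kg/m³
  option U: σ_y = 320.0 MPa, ρ = 3880 kg/m³
  option R: σ_y = 1120 MPa, ρ = 8522 kg/m³
  option H: M = 20.2×10⁻³
  option D: M = 16.0×10⁻³
  option R: M = 12.7×10⁻³
  option U: M = 12.1×10⁻³
  option Z: M = 4.49×10⁻³
Option H ranks first.

option H, M = 20.2×10⁻³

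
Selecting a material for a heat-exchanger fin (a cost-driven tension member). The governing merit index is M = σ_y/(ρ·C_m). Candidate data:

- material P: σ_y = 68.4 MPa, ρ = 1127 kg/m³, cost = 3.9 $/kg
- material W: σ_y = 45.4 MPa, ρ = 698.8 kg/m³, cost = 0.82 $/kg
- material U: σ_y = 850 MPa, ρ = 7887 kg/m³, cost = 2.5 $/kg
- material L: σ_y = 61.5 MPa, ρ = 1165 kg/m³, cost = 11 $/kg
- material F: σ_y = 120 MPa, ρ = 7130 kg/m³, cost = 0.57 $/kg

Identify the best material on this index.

material W

Computing M directly (units already consistent):
  material W: M = 79.2 kN·m per $
  material U: M = 43.1 kN·m per $
  material F: M = 29.5 kN·m per $
  material P: M = 15.6 kN·m per $
  material L: M = 4.80 kN·m per $
Material W has the largest M.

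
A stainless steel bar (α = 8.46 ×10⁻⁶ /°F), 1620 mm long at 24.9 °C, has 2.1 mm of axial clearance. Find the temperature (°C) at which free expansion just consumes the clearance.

α = 8.46×10⁻⁶/°F × 9/5 = 15.2×10⁻⁶/K.
α·L₀·ΔT = 2.1 mm ⇒ ΔT = 2.1 / (15.2×10⁻⁶ × 1620.0) = 85.13 K.
T = 24.9 + 85.13 = 110.0 °C.

110 °C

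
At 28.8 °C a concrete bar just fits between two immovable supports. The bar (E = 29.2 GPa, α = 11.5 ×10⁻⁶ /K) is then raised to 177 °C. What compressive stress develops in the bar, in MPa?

49.8 MPa

ΔT = 148.2 K. Constrained thermal stress σ = E·α·ΔT = 29.20×10³ MPa × 11.5×10⁻⁶ × 148.2 = 49.8 MPa (compressive).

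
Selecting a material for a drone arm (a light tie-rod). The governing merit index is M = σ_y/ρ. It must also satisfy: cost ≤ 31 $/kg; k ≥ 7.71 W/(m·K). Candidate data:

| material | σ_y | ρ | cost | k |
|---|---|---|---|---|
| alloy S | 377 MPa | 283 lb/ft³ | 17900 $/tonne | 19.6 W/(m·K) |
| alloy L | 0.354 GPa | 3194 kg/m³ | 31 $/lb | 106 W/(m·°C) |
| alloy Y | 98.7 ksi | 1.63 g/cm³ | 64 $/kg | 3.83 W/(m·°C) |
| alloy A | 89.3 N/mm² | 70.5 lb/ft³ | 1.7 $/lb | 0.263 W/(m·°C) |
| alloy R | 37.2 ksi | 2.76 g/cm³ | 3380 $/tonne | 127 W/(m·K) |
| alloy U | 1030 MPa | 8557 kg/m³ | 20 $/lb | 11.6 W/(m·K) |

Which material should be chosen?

alloy R

Screen on constraints: cost ≤ 31 $/kg; k ≥ 7.71 W/(m·K). Survivors: alloy S, alloy R.
Normalizing units and computing the index:
  alloy S: σ_y = 377.0 MPa, ρ = 4533 kg/m³
  alloy R: σ_y = 256.5 MPa, ρ = 2760 kg/m³
  alloy R: M = 92.9 kN·m/kg
  alloy S: M = 83.2 kN·m/kg
Alloy R ranks first.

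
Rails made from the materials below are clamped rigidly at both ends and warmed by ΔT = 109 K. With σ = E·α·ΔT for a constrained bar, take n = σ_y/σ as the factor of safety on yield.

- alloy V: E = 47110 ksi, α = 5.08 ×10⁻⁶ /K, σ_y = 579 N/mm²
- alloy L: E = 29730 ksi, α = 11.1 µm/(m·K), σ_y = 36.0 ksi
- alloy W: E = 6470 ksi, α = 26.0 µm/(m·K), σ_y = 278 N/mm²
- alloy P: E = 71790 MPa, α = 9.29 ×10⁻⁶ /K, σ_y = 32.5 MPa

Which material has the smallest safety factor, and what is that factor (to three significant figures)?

With everything in SI (GPa, ×10⁻⁶/K, MPa):
  alloy V: E = 324.8, α = 5.08, σ_y = 579.0 → σ = 180 MPa, n = 3.22
  alloy L: E = 205.0, α = 11.1, σ_y = 248.2 → σ = 248 MPa, n = 1.00
  alloy W: E = 44.61, α = 26.0, σ_y = 278.0 → σ = 126 MPa, n = 2.20
  alloy P: E = 71.79, α = 9.29, σ_y = 32.50 → σ = 72.7 MPa, n = 0.447
Alloy P has the lowest safety factor, n = 0.447.

alloy P, n = 0.447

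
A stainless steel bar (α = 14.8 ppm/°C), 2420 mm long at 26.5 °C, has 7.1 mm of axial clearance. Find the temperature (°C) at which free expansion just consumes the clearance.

α·L₀·ΔT = 7.1 mm ⇒ ΔT = 7.1 / (14.8×10⁻⁶ × 2420.0) = 198.2 K.
T = 26.5 + 198.2 = 224.7 °C.

225 °C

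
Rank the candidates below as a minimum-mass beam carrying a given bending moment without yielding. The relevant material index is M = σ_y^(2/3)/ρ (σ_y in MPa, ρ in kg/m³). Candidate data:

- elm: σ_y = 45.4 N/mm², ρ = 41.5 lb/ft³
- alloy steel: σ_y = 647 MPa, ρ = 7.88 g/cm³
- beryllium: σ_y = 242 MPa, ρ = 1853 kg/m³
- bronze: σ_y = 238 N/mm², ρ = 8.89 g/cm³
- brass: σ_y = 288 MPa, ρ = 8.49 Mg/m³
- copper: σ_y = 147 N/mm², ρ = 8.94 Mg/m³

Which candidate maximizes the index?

beryllium

Putting every candidate on a common basis:
  elm: σ_y = 45.40 MPa, ρ = 664.8 kg/m³
  alloy steel: σ_y = 647.0 MPa, ρ = 7880 kg/m³
  beryllium: σ_y = 242.0 MPa, ρ = 1853 kg/m³
  bronze: σ_y = 238.0 MPa, ρ = 8890 kg/m³
  brass: σ_y = 288.0 MPa, ρ = 8490 kg/m³
  copper: σ_y = 147.0 MPa, ρ = 8940 kg/m³
  beryllium: M = 21.0×10⁻³
  elm: M = 19.1×10⁻³
  alloy steel: M = 9.49×10⁻³
  brass: M = 5.14×10⁻³
  bronze: M = 4.32×10⁻³
  copper: M = 3.12×10⁻³
The maximum is for beryllium.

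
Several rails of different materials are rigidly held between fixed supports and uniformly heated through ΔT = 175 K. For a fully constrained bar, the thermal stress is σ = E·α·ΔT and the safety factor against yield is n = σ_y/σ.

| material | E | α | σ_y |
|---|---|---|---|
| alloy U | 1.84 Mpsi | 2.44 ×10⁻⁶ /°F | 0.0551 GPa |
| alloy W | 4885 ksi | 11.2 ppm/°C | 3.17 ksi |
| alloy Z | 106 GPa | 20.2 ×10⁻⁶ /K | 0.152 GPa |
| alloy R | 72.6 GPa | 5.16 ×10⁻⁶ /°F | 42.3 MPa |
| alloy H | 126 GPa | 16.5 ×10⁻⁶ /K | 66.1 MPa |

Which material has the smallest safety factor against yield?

alloy H

With everything in SI (GPa, ×10⁻⁶/K, MPa):
  alloy U: E = 12.69, α = 4.39, σ_y = 55.10 → σ = 9.75 MPa, n = 5.65
  alloy W: E = 33.68, α = 11.2, σ_y = 21.86 → σ = 66.0 MPa, n = 0.331
  alloy Z: E = 106.0, α = 20.2, σ_y = 152.0 → σ = 375 MPa, n = 0.406
  alloy R: E = 72.60, α = 9.29, σ_y = 42.30 → σ = 118 MPa, n = 0.358
  alloy H: E = 126.0, α = 16.5, σ_y = 66.10 → σ = 364 MPa, n = 0.182
Alloy H has the lowest safety factor, n = 0.182.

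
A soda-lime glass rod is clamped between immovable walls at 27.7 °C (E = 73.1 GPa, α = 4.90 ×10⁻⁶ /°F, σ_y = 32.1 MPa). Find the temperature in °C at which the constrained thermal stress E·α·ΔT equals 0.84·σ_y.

α = 4.90×10⁻⁶/°F × 9/5 = 8.82×10⁻⁶/K.
E·α·ΔT = 26.96 MPa ⇒ ΔT = 26.96 / (73.10×10³ × 8.82×10⁻⁶) = 41.82 K.
T = 27.7 + 41.82 = 69.52 °C.

69.5 °C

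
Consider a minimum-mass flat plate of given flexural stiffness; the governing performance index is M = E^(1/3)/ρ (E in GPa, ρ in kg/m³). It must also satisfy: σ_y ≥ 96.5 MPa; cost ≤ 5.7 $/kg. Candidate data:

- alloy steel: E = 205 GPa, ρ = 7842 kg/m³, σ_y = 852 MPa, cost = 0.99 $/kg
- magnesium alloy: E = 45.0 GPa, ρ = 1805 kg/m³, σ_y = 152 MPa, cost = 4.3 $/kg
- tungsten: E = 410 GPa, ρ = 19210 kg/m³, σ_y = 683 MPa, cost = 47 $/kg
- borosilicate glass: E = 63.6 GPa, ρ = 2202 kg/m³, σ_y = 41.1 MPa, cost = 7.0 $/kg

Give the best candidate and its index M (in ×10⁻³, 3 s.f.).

magnesium alloy, M = 1.97×10⁻³

Screen on constraints: σ_y ≥ 96.5 MPa; cost ≤ 5.7 $/kg. Survivors: alloy steel, magnesium alloy.
Evaluate M for each candidate:
  magnesium alloy: M = 1.97×10⁻³
  alloy steel: M = 0.752×10⁻³
The maximum is for magnesium alloy.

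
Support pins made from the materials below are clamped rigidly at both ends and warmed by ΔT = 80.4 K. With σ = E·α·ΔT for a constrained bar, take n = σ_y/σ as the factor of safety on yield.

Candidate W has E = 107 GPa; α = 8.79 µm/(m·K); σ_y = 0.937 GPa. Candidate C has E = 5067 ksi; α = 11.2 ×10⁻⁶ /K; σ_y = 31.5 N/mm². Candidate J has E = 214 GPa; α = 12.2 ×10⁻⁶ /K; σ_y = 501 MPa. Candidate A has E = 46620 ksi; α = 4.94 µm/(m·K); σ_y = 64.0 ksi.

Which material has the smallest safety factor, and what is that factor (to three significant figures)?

In consistent units (E in GPa, α in ×10⁻⁶/K, σ_y in MPa):
  candidate W: E = 107.0, α = 8.79, σ_y = 937.0 → σ = 75.6 MPa, n = 12.4
  candidate C: E = 34.94, α = 11.2, σ_y = 31.50 → σ = 31.5 MPa, n = 1.00
  candidate J: E = 214.0, α = 12.2, σ_y = 501.0 → σ = 210 MPa, n = 2.39
  candidate A: E = 321.4, α = 4.94, σ_y = 441.3 → σ = 128 MPa, n = 3.46
Smallest n: candidate C with n = 1.00.

candidate C, n = 1.00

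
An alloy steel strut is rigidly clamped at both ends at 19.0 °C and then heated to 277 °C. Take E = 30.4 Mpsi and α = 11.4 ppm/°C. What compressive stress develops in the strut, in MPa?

616 MPa

E = 30.4 Mpsi = 209.6 GPa.
ΔT = 258.0 K. Constrained thermal stress σ = E·α·ΔT = 209.6×10³ MPa × 11.4×10⁻⁶ × 258.0 = 616 MPa (compressive).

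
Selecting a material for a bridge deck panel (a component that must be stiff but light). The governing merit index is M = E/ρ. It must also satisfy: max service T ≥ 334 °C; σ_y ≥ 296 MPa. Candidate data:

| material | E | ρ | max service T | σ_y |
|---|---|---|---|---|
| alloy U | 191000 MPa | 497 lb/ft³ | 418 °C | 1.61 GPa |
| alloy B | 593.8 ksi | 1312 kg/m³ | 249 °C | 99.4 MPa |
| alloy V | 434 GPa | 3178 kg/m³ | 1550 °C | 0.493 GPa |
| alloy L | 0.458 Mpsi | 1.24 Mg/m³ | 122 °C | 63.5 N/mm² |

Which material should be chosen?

Screen on constraints: max service T ≥ 334 °C; σ_y ≥ 296 MPa. Survivors: alloy U, alloy V.
Convert each candidate to consistent units, then evaluate M:
  alloy U: E = 191.0 GPa, ρ = 7961 kg/m³
  alloy V: E = 434.0 GPa, ρ = 3178 kg/m³
  alloy V: M = 137 MN·m/kg
  alloy U: M = 24.0 MN·m/kg
Alloy V ranks first.

alloy V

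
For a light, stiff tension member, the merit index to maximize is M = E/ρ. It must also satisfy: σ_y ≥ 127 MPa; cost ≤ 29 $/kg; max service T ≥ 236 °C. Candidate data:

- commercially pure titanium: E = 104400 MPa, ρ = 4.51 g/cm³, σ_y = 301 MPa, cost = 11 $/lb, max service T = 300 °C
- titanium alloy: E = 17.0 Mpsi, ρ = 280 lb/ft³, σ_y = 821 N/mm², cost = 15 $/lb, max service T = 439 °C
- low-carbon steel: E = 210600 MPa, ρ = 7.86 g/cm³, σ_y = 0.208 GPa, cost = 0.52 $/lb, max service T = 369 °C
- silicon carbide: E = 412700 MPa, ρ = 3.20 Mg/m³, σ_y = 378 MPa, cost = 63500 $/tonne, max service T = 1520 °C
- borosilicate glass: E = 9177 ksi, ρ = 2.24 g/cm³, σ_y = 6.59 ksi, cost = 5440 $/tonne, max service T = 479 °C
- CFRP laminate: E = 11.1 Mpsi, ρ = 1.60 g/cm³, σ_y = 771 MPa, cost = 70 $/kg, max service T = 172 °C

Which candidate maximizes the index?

low-carbon steel

Screen on constraints: σ_y ≥ 127 MPa; cost ≤ 29 $/kg; max service T ≥ 236 °C. Survivors: commercially pure titanium, low-carbon steel.
After converting to SI:
  commercially pure titanium: E = 104.4 GPa, ρ = 4510 kg/m³
  low-carbon steel: E = 210.6 GPa, ρ = 7860 kg/m³
  low-carbon steel: M = 26.8 MN·m/kg
  commercially pure titanium: M = 23.1 MN·m/kg
Low-carbon steel has the largest M.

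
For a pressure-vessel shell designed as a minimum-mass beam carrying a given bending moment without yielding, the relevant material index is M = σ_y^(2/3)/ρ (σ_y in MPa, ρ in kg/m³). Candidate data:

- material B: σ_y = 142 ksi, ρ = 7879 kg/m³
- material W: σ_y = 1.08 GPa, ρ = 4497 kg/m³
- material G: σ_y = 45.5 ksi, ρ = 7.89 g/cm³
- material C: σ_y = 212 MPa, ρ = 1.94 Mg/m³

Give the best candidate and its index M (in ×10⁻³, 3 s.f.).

Normalizing units and computing the index:
  material B: σ_y = 979.1 MPa, ρ = 7879 kg/m³
  material W: σ_y = 1080 MPa, ρ = 4497 kg/m³
  material G: σ_y = 313.7 MPa, ρ = 7890 kg/m³
  material C: σ_y = 212.0 MPa, ρ = 1940 kg/m³
  material W: M = 23.4×10⁻³
  material C: M = 18.3×10⁻³
  material B: M = 12.5×10⁻³
  material G: M = 5.85×10⁻³
Material W ranks first.

material W, M = 23.4×10⁻³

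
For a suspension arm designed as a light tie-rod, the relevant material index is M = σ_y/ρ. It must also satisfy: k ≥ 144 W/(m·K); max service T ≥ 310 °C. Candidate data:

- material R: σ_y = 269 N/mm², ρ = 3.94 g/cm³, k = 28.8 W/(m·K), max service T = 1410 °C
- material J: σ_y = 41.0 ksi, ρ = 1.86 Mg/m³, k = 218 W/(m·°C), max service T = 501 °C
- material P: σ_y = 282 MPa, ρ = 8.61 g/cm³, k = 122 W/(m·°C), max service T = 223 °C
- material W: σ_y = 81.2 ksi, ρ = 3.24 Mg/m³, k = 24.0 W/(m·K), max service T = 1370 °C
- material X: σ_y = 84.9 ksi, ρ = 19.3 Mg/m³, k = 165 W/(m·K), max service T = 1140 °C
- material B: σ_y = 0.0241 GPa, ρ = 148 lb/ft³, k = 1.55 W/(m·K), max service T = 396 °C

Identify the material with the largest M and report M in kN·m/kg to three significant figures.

material J, M = 152 kN·m/kg

Screen on constraints: k ≥ 144 W/(m·K); max service T ≥ 310 °C. Survivors: material J, material X.
Normalizing units and computing the index:
  material J: σ_y = 282.7 MPa, ρ = 1860 kg/m³
  material X: σ_y = 585.4 MPa, ρ = 19300 kg/m³
  material J: M = 152 kN·m/kg
  material X: M = 30.3 kN·m/kg
Material J ranks first.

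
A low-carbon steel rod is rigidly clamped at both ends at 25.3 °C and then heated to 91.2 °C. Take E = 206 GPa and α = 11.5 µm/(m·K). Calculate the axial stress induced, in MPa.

ΔT = 65.90 K. Constrained thermal stress σ = E·α·ΔT = 206.0×10³ MPa × 11.5×10⁻⁶ × 65.90 = 156 MPa (compressive).

156 MPa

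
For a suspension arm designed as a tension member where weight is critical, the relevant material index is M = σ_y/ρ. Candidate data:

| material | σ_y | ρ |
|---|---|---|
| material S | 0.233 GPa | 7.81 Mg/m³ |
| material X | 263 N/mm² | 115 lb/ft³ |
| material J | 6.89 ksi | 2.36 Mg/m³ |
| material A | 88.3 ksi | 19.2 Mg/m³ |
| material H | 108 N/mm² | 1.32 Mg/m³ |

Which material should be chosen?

material X

In SI units:
  material S: σ_y = 233.0 MPa, ρ = 7810 kg/m³
  material X: σ_y = 263.0 MPa, ρ = 1842 kg/m³
  material J: σ_y = 47.50 MPa, ρ = 2360 kg/m³
  material A: σ_y = 608.8 MPa, ρ = 19200 kg/m³
  material H: σ_y = 108.0 MPa, ρ = 1320 kg/m³
  material X: M = 143 kN·m/kg
  material H: M = 81.8 kN·m/kg
  material A: M = 31.7 kN·m/kg
  material S: M = 29.8 kN·m/kg
  material J: M = 20.1 kN·m/kg
Highest index: material X.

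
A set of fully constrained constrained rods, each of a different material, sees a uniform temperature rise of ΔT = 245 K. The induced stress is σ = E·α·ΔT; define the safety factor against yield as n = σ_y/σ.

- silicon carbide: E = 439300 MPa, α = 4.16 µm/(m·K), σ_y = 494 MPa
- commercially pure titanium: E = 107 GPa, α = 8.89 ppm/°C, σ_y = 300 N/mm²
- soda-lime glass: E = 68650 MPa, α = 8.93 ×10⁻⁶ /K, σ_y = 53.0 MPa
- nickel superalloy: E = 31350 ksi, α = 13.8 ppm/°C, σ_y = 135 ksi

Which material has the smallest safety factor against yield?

soda-lime glass

In consistent units (E in GPa, α in ×10⁻⁶/K, σ_y in MPa):
  silicon carbide: E = 439.3, α = 4.16, σ_y = 494.0 → σ = 448 MPa, n = 1.10
  commercially pure titanium: E = 107.0, α = 8.89, σ_y = 300.0 → σ = 233 MPa, n = 1.29
  soda-lime glass: E = 68.65, α = 8.93, σ_y = 53.00 → σ = 150 MPa, n = 0.353
  nickel superalloy: E = 216.2, α = 13.8, σ_y = 930.8 → σ = 731 MPa, n = 1.27
The minimum is soda-lime glass at n = 0.353.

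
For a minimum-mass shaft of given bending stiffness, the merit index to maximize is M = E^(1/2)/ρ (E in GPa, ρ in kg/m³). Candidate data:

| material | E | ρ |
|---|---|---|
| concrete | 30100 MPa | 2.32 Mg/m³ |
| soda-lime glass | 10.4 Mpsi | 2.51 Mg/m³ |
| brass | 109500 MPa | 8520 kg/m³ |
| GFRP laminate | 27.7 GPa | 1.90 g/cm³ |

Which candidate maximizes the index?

soda-lime glass

In SI units:
  concrete: E = 30.10 GPa, ρ = 2320 kg/m³
  soda-lime glass: E = 71.71 GPa, ρ = 2510 kg/m³
  brass: E = 109.5 GPa, ρ = 8520 kg/m³
  GFRP laminate: E = 27.70 GPa, ρ = 1900 kg/m³
  soda-lime glass: M = 3.37×10⁻³
  GFRP laminate: M = 2.77×10⁻³
  concrete: M = 2.36×10⁻³
  brass: M = 1.23×10⁻³
Soda-lime glass has the largest M.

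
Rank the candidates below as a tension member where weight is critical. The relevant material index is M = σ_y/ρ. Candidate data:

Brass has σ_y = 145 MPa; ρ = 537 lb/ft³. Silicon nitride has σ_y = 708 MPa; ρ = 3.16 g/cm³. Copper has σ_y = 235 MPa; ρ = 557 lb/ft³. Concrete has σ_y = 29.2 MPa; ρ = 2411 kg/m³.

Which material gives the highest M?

silicon nitride

Convert each candidate to consistent units, then evaluate M:
  brass: σ_y = 145.0 MPa, ρ = 8602 kg/m³
  silicon nitride: σ_y = 708.0 MPa, ρ = 3160 kg/m³
  copper: σ_y = 235.0 MPa, ρ = 8922 kg/m³
  concrete: σ_y = 29.20 MPa, ρ = 2411 kg/m³
  silicon nitride: M = 224 kN·m/kg
  copper: M = 26.3 kN·m/kg
  brass: M = 16.9 kN·m/kg
  concrete: M = 12.1 kN·m/kg
Silicon nitride ranks first.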